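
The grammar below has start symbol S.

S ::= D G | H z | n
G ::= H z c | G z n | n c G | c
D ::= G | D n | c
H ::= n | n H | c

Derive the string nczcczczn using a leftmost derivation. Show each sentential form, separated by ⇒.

S⇒DG⇒GG⇒HzcG⇒nHzcG⇒nczcG⇒nczcGzn⇒nczcHzczn⇒nczcczczn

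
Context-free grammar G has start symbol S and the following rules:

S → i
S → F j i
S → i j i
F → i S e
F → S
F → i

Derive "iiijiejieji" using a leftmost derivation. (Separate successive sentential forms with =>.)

S => Fji   [S → F j i]
Fji => iSeji   [F → i S e]
iSeji => iFjieji   [S → F j i]
iFjieji => iiSejieji   [F → i S e]
iiSejieji => iiFjiejieji   [S → F j i]
iiFjiejieji => iiijiejieji   [F → i]

S => Fji => iSeji => iFjieji => iiSejieji => iiFjiejieji => iiijiejieji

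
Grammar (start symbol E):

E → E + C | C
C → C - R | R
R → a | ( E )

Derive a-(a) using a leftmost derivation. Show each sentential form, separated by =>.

E => C => C-R => R-R => a-R => a-(E) => a-(C) => a-(R) => a-(a)

E => C   [E → C]
C => C-R   [C → C - R]
C-R => R-R   [C → R]
R-R => a-R   [R → a]
a-R => a-(E)   [R → ( E )]
a-(E) => a-(C)   [E → C]
a-(C) => a-(R)   [C → R]
a-(R) => a-(a)   [R → a]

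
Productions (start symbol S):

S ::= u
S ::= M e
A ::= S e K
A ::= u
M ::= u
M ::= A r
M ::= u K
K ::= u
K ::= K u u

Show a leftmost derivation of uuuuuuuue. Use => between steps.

S => Me => uKe => uKuue => uKuuuue => uKuuuuuue => uuuuuuuue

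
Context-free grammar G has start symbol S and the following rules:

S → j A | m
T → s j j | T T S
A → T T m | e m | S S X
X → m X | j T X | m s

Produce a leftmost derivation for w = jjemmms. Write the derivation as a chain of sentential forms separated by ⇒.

S ⇒ jA ⇒ jSSX ⇒ jjASX ⇒ jjemSX ⇒ jjemmX ⇒ jjemmms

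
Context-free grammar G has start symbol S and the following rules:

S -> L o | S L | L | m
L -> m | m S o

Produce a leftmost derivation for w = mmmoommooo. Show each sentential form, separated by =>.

S => Lo   [S -> L o]
Lo => mSoo   [L -> m S o]
mSoo => mSLoo   [S -> S L]
mSLoo => mLLoo   [S -> L]
mLLoo => mmSoLoo   [L -> m S o]
mmSoLoo => mmLooLoo   [S -> L o]
mmLooLoo => mmmooLoo   [L -> m]
mmmooLoo => mmmoomSooo   [L -> m S o]
mmmoomSooo => mmmoommooo   [S -> m]

S=>Lo=>mSoo=>mSLoo=>mLLoo=>mmSoLoo=>mmLooLoo=>mmmooLoo=>mmmoomSooo=>mmmoommooo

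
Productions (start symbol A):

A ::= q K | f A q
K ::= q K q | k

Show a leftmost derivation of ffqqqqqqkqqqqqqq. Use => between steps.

A => fAq => ffAqq => ffqKqq => ffqqKqqq => ffqqqKqqqq => ffqqqqKqqqqq => ffqqqqqKqqqqqq => ffqqqqqqKqqqqqqq => ffqqqqqqkqqqqqqq

A => fAq   [A ::= f A q]
fAq => ffAqq   [A ::= f A q]
ffAqq => ffqKqq   [A ::= q K]
ffqKqq => ffqqKqqq   [K ::= q K q]
ffqqKqqq => ffqqqKqqqq   [K ::= q K q]
ffqqqKqqqq => ffqqqqKqqqqq   [K ::= q K q]
ffqqqqKqqqqq => ffqqqqqKqqqqqq   [K ::= q K q]
ffqqqqqKqqqqqq => ffqqqqqqKqqqqqqq   [K ::= q K q]
ffqqqqqqKqqqqqqq => ffqqqqqqkqqqqqqq   [K ::= k]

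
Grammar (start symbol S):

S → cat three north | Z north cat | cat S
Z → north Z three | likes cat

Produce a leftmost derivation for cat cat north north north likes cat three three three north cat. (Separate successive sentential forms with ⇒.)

S ⇒ cat S ⇒ cat cat S ⇒ cat cat Z north cat ⇒ cat cat north Z three north cat ⇒ cat cat north north Z three three north cat ⇒ cat cat north north north Z three three three north cat ⇒ cat cat north north north likes cat three three three north cat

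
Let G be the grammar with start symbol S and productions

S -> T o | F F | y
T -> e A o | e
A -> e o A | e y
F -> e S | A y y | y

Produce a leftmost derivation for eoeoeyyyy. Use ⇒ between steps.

S ⇒ FF   [S -> F F]
FF ⇒ AyyF   [F -> A y y]
AyyF ⇒ eoAyyF   [A -> e o A]
eoAyyF ⇒ eoeoAyyF   [A -> e o A]
eoeoAyyF ⇒ eoeoeyyyF   [A -> e y]
eoeoeyyyF ⇒ eoeoeyyyy   [F -> y]

S⇒FF⇒AyyF⇒eoAyyF⇒eoeoAyyF⇒eoeoeyyyF⇒eoeoeyyyy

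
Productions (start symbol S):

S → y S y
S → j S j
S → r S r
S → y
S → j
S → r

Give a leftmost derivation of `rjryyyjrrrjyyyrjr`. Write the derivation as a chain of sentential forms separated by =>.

S => rSr => rjSjr => rjrSrjr => rjrySyrjr => rjryySyyrjr => rjryyySyyyrjr => rjryyyjSjyyyrjr => rjryyyjrSrjyyyrjr => rjryyyjrrrjyyyrjr

S => rSr   [S → r S r]
rSr => rjSjr   [S → j S j]
rjSjr => rjrSrjr   [S → r S r]
rjrSrjr => rjrySyrjr   [S → y S y]
rjrySyrjr => rjryySyyrjr   [S → y S y]
rjryySyyrjr => rjryyySyyyrjr   [S → y S y]
rjryyySyyyrjr => rjryyyjSjyyyrjr   [S → j S j]
rjryyyjSjyyyrjr => rjryyyjrSrjyyyrjr   [S → r S r]
rjryyyjrSrjyyyrjr => rjryyyjrrrjyyyrjr   [S → r]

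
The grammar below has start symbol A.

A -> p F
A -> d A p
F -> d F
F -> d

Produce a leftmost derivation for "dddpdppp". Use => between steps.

A => dAp => ddApp => dddAppp => dddpFppp => dddpdppp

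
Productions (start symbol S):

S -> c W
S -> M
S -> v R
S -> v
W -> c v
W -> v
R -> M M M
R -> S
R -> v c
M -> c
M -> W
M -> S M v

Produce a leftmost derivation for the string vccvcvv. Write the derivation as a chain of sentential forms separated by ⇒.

S ⇒ vR ⇒ vS ⇒ vM ⇒ vSMv ⇒ vcWMv ⇒ vccvMv ⇒ vccvWv ⇒ vccvcvv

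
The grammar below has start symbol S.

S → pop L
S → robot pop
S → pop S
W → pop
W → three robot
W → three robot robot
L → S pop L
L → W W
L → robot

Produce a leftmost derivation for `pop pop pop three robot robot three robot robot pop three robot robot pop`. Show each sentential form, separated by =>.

S => pop L   [S → pop L]
pop L => pop S pop L   [L → S pop L]
pop S pop L => pop pop S pop L   [S → pop S]
pop pop S pop L => pop pop pop L pop L   [S → pop L]
pop pop pop L pop L => pop pop pop W W pop L   [L → W W]
pop pop pop W W pop L => pop pop pop three robot robot W pop L   [W → three robot robot]
pop pop pop three robot robot W pop L => pop pop pop three robot robot three robot robot pop L   [W → three robot robot]
pop pop pop three robot robot three robot robot pop L => pop pop pop three robot robot three robot robot pop W W   [L → W W]
pop pop pop three robot robot three robot robot pop W W => pop pop pop three robot robot three robot robot pop three robot robot W   [W → three robot robot]
pop pop pop three robot robot three robot robot pop three robot robot W => pop pop pop three robot robot three robot robot pop three robot robot pop   [W → pop]

S => pop L => pop S pop L => pop pop S pop L => pop pop pop L pop L => pop pop pop W W pop L => pop pop pop three robot robot W pop L => pop pop pop three robot robot three robot robot pop L => pop pop pop three robot robot three robot robot pop W W => pop pop pop three robot robot three robot robot pop three robot robot W => pop pop pop three robot robot three robot robot pop three robot robot pop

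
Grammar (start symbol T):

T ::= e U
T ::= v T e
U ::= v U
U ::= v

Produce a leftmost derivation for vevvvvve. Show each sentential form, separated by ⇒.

T ⇒ vTe   [T ::= v T e]
vTe ⇒ veUe   [T ::= e U]
veUe ⇒ vevUe   [U ::= v U]
vevUe ⇒ vevvUe   [U ::= v U]
vevvUe ⇒ vevvvUe   [U ::= v U]
vevvvUe ⇒ vevvvvUe   [U ::= v U]
vevvvvUe ⇒ vevvvvve   [U ::= v]

T⇒vTe⇒veUe⇒vevUe⇒vevvUe⇒vevvvUe⇒vevvvvUe⇒vevvvvve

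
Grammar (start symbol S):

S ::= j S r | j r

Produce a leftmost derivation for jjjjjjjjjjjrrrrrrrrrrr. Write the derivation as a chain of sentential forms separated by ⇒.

S⇒jSr⇒jjSrr⇒jjjSrrr⇒jjjjSrrrr⇒jjjjjSrrrrr⇒jjjjjjSrrrrrr⇒jjjjjjjSrrrrrrr⇒jjjjjjjjSrrrrrrrr⇒jjjjjjjjjSrrrrrrrrr⇒jjjjjjjjjjSrrrrrrrrrr⇒jjjjjjjjjjjrrrrrrrrrrr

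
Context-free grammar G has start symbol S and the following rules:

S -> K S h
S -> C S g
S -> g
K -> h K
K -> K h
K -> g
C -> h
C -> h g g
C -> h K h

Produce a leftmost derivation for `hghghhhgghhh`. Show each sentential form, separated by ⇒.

S ⇒ KSh ⇒ hKSh ⇒ hKhSh ⇒ hghSh ⇒ hghKShh ⇒ hghKhShh ⇒ hghKhhShh ⇒ hghghhShh ⇒ hghghhKShhh ⇒ hghghhhKShhh ⇒ hghghhhgShhh ⇒ hghghhhgghhh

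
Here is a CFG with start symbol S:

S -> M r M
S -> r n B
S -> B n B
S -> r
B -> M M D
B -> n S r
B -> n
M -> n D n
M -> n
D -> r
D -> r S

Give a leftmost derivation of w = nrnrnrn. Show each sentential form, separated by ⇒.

S ⇒ MrM ⇒ nDnrM ⇒ nrnrM ⇒ nrnrnDn ⇒ nrnrnrn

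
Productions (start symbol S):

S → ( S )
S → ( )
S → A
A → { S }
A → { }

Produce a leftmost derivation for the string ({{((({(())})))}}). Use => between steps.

S => (S)   [S → ( S )]
(S) => (A)   [S → A]
(A) => ({S})   [A → { S }]
({S}) => ({A})   [S → A]
({A}) => ({{S}})   [A → { S }]
({{S}}) => ({{(S)}})   [S → ( S )]
({{(S)}}) => ({{((S))}})   [S → ( S )]
({{((S))}}) => ({{(((S)))}})   [S → ( S )]
({{(((S)))}}) => ({{(((A)))}})   [S → A]
({{(((A)))}}) => ({{((({S})))}})   [A → { S }]
({{((({S})))}}) => ({{((({(S)})))}})   [S → ( S )]
({{((({(S)})))}}) => ({{((({(())})))}})   [S → ( )]

S => (S) => (A) => ({S}) => ({A}) => ({{S}}) => ({{(S)}}) => ({{((S))}}) => ({{(((S)))}}) => ({{(((A)))}}) => ({{((({S})))}}) => ({{((({(S)})))}}) => ({{((({(())})))}})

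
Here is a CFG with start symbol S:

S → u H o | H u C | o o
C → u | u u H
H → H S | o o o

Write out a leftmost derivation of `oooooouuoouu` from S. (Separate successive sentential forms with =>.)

S=>HuC=>HSuC=>HSSuC=>oooSSuC=>oooHuCSuC=>oooooouCSuC=>oooooouuSuC=>oooooouuoouC=>oooooouuoouu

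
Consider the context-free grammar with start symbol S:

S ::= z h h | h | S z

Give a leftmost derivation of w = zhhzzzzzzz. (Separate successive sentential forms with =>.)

S => Sz => Szz => Szzz => Szzzz => Szzzzz => Szzzzzz => Szzzzzzz => zhhzzzzzzz

S => Sz   [S ::= S z]
Sz => Szz   [S ::= S z]
Szz => Szzz   [S ::= S z]
Szzz => Szzzz   [S ::= S z]
Szzzz => Szzzzz   [S ::= S z]
Szzzzz => Szzzzzz   [S ::= S z]
Szzzzzz => Szzzzzzz   [S ::= S z]
Szzzzzzz => zhhzzzzzzz   [S ::= z h h]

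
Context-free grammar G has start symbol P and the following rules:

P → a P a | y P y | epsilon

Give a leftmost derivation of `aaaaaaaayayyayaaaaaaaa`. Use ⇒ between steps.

P ⇒ aPa ⇒ aaPaa ⇒ aaaPaaa ⇒ aaaaPaaaa ⇒ aaaaaPaaaaa ⇒ aaaaaaPaaaaaa ⇒ aaaaaaaPaaaaaaa ⇒ aaaaaaaaPaaaaaaaa ⇒ aaaaaaaayPyaaaaaaaa ⇒ aaaaaaaayaPayaaaaaaaa ⇒ aaaaaaaayayPyayaaaaaaaa ⇒ aaaaaaaayayyayaaaaaaaa

P ⇒ aPa   [P → a P a]
aPa ⇒ aaPaa   [P → a P a]
aaPaa ⇒ aaaPaaa   [P → a P a]
aaaPaaa ⇒ aaaaPaaaa   [P → a P a]
aaaaPaaaa ⇒ aaaaaPaaaaa   [P → a P a]
aaaaaPaaaaa ⇒ aaaaaaPaaaaaa   [P → a P a]
aaaaaaPaaaaaa ⇒ aaaaaaaPaaaaaaa   [P → a P a]
aaaaaaaPaaaaaaa ⇒ aaaaaaaaPaaaaaaaa   [P → a P a]
aaaaaaaaPaaaaaaaa ⇒ aaaaaaaayPyaaaaaaaa   [P → y P y]
aaaaaaaayPyaaaaaaaa ⇒ aaaaaaaayaPayaaaaaaaa   [P → a P a]
aaaaaaaayaPayaaaaaaaa ⇒ aaaaaaaayayPyayaaaaaaaa   [P → y P y]
aaaaaaaayayPyayaaaaaaaa ⇒ aaaaaaaayayyayaaaaaaaa   [P → epsilon]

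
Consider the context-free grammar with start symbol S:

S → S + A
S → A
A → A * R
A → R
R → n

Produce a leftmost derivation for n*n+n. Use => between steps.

S => S+A => A+A => A*R+A => R*R+A => n*R+A => n*n+A => n*n+R => n*n+n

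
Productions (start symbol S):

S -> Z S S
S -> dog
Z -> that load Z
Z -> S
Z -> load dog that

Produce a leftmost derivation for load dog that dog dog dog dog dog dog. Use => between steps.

S => Z S S => S S S => Z S S S S => load dog that S S S S => load dog that Z S S S S S => load dog that S S S S S S => load dog that dog S S S S S => load dog that dog dog S S S S => load dog that dog dog dog S S S => load dog that dog dog dog dog S S => load dog that dog dog dog dog dog S => load dog that dog dog dog dog dog dog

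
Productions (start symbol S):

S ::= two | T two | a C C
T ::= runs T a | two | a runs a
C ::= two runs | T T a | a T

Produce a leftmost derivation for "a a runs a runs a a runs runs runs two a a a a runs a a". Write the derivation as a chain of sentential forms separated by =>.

S => a C C => a a T C => a a runs T a C => a a runs a runs a a C => a a runs a runs a a T T a => a a runs a runs a a runs T a T a => a a runs a runs a a runs runs T a a T a => a a runs a runs a a runs runs runs T a a a T a => a a runs a runs a a runs runs runs two a a a T a => a a runs a runs a a runs runs runs two a a a a runs a a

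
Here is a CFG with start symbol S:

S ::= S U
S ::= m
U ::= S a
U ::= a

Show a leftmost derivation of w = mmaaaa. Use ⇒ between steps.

S ⇒ SU ⇒ SUU ⇒ SUUU ⇒ mUUU ⇒ mSaUU ⇒ mSUaUU ⇒ mmUaUU ⇒ mmaaUU ⇒ mmaaaU ⇒ mmaaaa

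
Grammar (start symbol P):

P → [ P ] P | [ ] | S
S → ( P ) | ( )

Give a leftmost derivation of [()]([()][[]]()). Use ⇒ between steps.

P ⇒ [P]P ⇒ [S]P ⇒ [()]P ⇒ [()]S ⇒ [()](P) ⇒ [()]([P]P) ⇒ [()]([S]P) ⇒ [()]([()]P) ⇒ [()]([()][P]P) ⇒ [()]([()][[]]P) ⇒ [()]([()][[]]S) ⇒ [()]([()][[]]())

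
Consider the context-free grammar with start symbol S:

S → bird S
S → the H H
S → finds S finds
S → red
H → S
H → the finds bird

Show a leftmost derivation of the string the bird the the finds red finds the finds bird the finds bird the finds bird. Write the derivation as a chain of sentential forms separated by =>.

S => the H H   [S → the H H]
the H H => the S H   [H → S]
the S H => the bird S H   [S → bird S]
the bird S H => the bird the H H H   [S → the H H]
the bird the H H H => the bird the S H H   [H → S]
the bird the S H H => the bird the the H H H H   [S → the H H]
the bird the the H H H H => the bird the the S H H H   [H → S]
the bird the the S H H H => the bird the the finds S finds H H H   [S → finds S finds]
the bird the the finds S finds H H H => the bird the the finds red finds H H H   [S → red]
the bird the the finds red finds H H H => the bird the the finds red finds the finds bird H H   [H → the finds bird]
the bird the the finds red finds the finds bird H H => the bird the the finds red finds the finds bird the finds bird H   [H → the finds bird]
the bird the the finds red finds the finds bird the finds bird H => the bird the the finds red finds the finds bird the finds bird the finds bird   [H → the finds bird]

S => the H H => the S H => the bird S H => the bird the H H H => the bird the S H H => the bird the the H H H H => the bird the the S H H H => the bird the the finds S finds H H H => the bird the the finds red finds H H H => the bird the the finds red finds the finds bird H H => the bird the the finds red finds the finds bird the finds bird H => the bird the the finds red finds the finds bird the finds bird the finds bird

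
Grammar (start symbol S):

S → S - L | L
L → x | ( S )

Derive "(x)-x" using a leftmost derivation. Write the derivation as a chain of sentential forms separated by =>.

S => S-L => L-L => (S)-L => (L)-L => (x)-L => (x)-x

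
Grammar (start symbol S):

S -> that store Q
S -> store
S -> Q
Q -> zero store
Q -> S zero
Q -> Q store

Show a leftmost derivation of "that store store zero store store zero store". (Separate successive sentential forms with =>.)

S => Q   [S -> Q]
Q => Q store   [Q -> Q store]
Q store => S zero store   [Q -> S zero]
S zero store => that store Q zero store   [S -> that store Q]
that store Q zero store => that store Q store zero store   [Q -> Q store]
that store Q store zero store => that store Q store store zero store   [Q -> Q store]
that store Q store store zero store => that store S zero store store zero store   [Q -> S zero]
that store S zero store store zero store => that store store zero store store zero store   [S -> store]

S => Q => Q store => S zero store => that store Q zero store => that store Q store zero store => that store Q store store zero store => that store S zero store store zero store => that store store zero store store zero store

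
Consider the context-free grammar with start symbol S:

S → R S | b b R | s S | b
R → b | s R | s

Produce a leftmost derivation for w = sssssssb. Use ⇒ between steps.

S ⇒ RS ⇒ sRS ⇒ ssRS ⇒ sssRS ⇒ ssssS ⇒ ssssRS ⇒ sssssS ⇒ ssssssS ⇒ sssssssS ⇒ sssssssb

S ⇒ RS   [S → R S]
RS ⇒ sRS   [R → s R]
sRS ⇒ ssRS   [R → s R]
ssRS ⇒ sssRS   [R → s R]
sssRS ⇒ ssssS   [R → s]
ssssS ⇒ ssssRS   [S → R S]
ssssRS ⇒ sssssS   [R → s]
sssssS ⇒ ssssssS   [S → s S]
ssssssS ⇒ sssssssS   [S → s S]
sssssssS ⇒ sssssssb   [S → b]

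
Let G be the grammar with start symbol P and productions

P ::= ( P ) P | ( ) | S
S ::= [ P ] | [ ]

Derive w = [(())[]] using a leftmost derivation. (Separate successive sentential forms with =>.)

P=>S=>[P]=>[(P)P]=>[(())P]=>[(())S]=>[(())[]]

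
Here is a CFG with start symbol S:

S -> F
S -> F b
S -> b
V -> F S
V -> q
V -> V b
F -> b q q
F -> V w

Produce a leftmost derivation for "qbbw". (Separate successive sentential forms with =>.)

S=>F=>Vw=>Vbw=>Vbbw=>qbbw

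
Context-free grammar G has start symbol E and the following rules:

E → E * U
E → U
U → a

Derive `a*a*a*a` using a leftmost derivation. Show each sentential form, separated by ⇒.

E ⇒ E*U ⇒ E*U*U ⇒ E*U*U*U ⇒ U*U*U*U ⇒ a*U*U*U ⇒ a*a*U*U ⇒ a*a*a*U ⇒ a*a*a*a

E ⇒ E*U   [E → E * U]
E*U ⇒ E*U*U   [E → E * U]
E*U*U ⇒ E*U*U*U   [E → E * U]
E*U*U*U ⇒ U*U*U*U   [E → U]
U*U*U*U ⇒ a*U*U*U   [U → a]
a*U*U*U ⇒ a*a*U*U   [U → a]
a*a*U*U ⇒ a*a*a*U   [U → a]
a*a*a*U ⇒ a*a*a*a   [U → a]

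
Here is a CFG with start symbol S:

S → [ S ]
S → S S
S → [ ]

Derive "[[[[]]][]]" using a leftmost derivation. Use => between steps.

S => [S]   [S → [ S ]]
[S] => [SS]   [S → S S]
[SS] => [[S]S]   [S → [ S ]]
[[S]S] => [[[S]]S]   [S → [ S ]]
[[[S]]S] => [[[[]]]S]   [S → [ ]]
[[[[]]]S] => [[[[]]][]]   [S → [ ]]

S=>[S]=>[SS]=>[[S]S]=>[[[S]]S]=>[[[[]]]S]=>[[[[]]][]]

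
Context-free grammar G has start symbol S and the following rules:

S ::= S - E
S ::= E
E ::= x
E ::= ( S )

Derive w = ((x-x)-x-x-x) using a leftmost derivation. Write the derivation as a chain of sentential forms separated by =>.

S=>E=>(S)=>(S-E)=>(S-E-E)=>(S-E-E-E)=>(E-E-E-E)=>((S)-E-E-E)=>((S-E)-E-E-E)=>((E-E)-E-E-E)=>((x-E)-E-E-E)=>((x-x)-E-E-E)=>((x-x)-x-E-E)=>((x-x)-x-x-E)=>((x-x)-x-x-x)

S => E   [S ::= E]
E => (S)   [E ::= ( S )]
(S) => (S-E)   [S ::= S - E]
(S-E) => (S-E-E)   [S ::= S - E]
(S-E-E) => (S-E-E-E)   [S ::= S - E]
(S-E-E-E) => (E-E-E-E)   [S ::= E]
(E-E-E-E) => ((S)-E-E-E)   [E ::= ( S )]
((S)-E-E-E) => ((S-E)-E-E-E)   [S ::= S - E]
((S-E)-E-E-E) => ((E-E)-E-E-E)   [S ::= E]
((E-E)-E-E-E) => ((x-E)-E-E-E)   [E ::= x]
((x-E)-E-E-E) => ((x-x)-E-E-E)   [E ::= x]
((x-x)-E-E-E) => ((x-x)-x-E-E)   [E ::= x]
((x-x)-x-E-E) => ((x-x)-x-x-E)   [E ::= x]
((x-x)-x-x-E) => ((x-x)-x-x-x)   [E ::= x]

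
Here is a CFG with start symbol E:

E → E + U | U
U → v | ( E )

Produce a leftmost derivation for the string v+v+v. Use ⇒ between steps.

E ⇒ E+U ⇒ E+U+U ⇒ U+U+U ⇒ v+U+U ⇒ v+v+U ⇒ v+v+v

E ⇒ E+U   [E → E + U]
E+U ⇒ E+U+U   [E → E + U]
E+U+U ⇒ U+U+U   [E → U]
U+U+U ⇒ v+U+U   [U → v]
v+U+U ⇒ v+v+U   [U → v]
v+v+U ⇒ v+v+v   [U → v]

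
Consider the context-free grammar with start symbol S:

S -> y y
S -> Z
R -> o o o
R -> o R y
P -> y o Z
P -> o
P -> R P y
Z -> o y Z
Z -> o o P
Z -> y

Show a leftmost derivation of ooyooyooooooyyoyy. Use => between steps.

S => Z => ooP => ooyoZ => ooyooyZ => ooyooyooP => ooyooyooRPy => ooyooyoooRyPy => ooyooyooooooyPy => ooyooyooooooyyoZy => ooyooyooooooyyoyy

S => Z   [S -> Z]
Z => ooP   [Z -> o o P]
ooP => ooyoZ   [P -> y o Z]
ooyoZ => ooyooyZ   [Z -> o y Z]
ooyooyZ => ooyooyooP   [Z -> o o P]
ooyooyooP => ooyooyooRPy   [P -> R P y]
ooyooyooRPy => ooyooyoooRyPy   [R -> o R y]
ooyooyoooRyPy => ooyooyooooooyPy   [R -> o o o]
ooyooyooooooyPy => ooyooyooooooyyoZy   [P -> y o Z]
ooyooyooooooyyoZy => ooyooyooooooyyoyy   [Z -> y]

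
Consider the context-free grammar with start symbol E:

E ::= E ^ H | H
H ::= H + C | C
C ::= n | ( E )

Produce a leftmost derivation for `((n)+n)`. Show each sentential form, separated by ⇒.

E⇒H⇒C⇒(E)⇒(H)⇒(H+C)⇒(C+C)⇒((E)+C)⇒((H)+C)⇒((C)+C)⇒((n)+C)⇒((n)+n)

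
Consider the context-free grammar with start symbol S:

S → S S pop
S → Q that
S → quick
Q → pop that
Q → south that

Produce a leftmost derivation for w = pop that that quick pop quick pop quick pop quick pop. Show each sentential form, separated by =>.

S => S S pop   [S → S S pop]
S S pop => S S pop S pop   [S → S S pop]
S S pop S pop => S S pop S pop S pop   [S → S S pop]
S S pop S pop S pop => S S pop S pop S pop S pop   [S → S S pop]
S S pop S pop S pop S pop => Q that S pop S pop S pop S pop   [S → Q that]
Q that S pop S pop S pop S pop => pop that that S pop S pop S pop S pop   [Q → pop that]
pop that that S pop S pop S pop S pop => pop that that quick pop S pop S pop S pop   [S → quick]
pop that that quick pop S pop S pop S pop => pop that that quick pop quick pop S pop S pop   [S → quick]
pop that that quick pop quick pop S pop S pop => pop that that quick pop quick pop quick pop S pop   [S → quick]
pop that that quick pop quick pop quick pop S pop => pop that that quick pop quick pop quick pop quick pop   [S → quick]

S => S S pop => S S pop S pop => S S pop S pop S pop => S S pop S pop S pop S pop => Q that S pop S pop S pop S pop => pop that that S pop S pop S pop S pop => pop that that quick pop S pop S pop S pop => pop that that quick pop quick pop S pop S pop => pop that that quick pop quick pop quick pop S pop => pop that that quick pop quick pop quick pop quick pop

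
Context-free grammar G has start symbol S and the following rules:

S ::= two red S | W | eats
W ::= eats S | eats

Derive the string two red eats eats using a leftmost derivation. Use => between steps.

S => two red S => two red W => two red eats S => two red eats W => two red eats eats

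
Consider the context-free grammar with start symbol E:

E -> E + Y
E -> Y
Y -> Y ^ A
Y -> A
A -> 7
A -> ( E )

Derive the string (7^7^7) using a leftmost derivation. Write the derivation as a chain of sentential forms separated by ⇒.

E ⇒ Y   [E -> Y]
Y ⇒ A   [Y -> A]
A ⇒ (E)   [A -> ( E )]
(E) ⇒ (Y)   [E -> Y]
(Y) ⇒ (Y^A)   [Y -> Y ^ A]
(Y^A) ⇒ (Y^A^A)   [Y -> Y ^ A]
(Y^A^A) ⇒ (A^A^A)   [Y -> A]
(A^A^A) ⇒ (7^A^A)   [A -> 7]
(7^A^A) ⇒ (7^7^A)   [A -> 7]
(7^7^A) ⇒ (7^7^7)   [A -> 7]

E ⇒ Y ⇒ A ⇒ (E) ⇒ (Y) ⇒ (Y^A) ⇒ (Y^A^A) ⇒ (A^A^A) ⇒ (7^A^A) ⇒ (7^7^A) ⇒ (7^7^7)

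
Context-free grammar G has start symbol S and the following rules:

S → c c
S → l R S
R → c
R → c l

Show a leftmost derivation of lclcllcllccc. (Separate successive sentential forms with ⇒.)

S ⇒ lRS   [S → l R S]
lRS ⇒ lcS   [R → c]
lcS ⇒ lclRS   [S → l R S]
lclRS ⇒ lclclS   [R → c l]
lclclS ⇒ lclcllRS   [S → l R S]
lclcllRS ⇒ lclcllclS   [R → c l]
lclcllclS ⇒ lclcllcllRS   [S → l R S]
lclcllcllRS ⇒ lclcllcllcS   [R → c]
lclcllcllcS ⇒ lclcllcllccc   [S → c c]

S ⇒ lRS ⇒ lcS ⇒ lclRS ⇒ lclclS ⇒ lclcllRS ⇒ lclcllclS ⇒ lclcllcllRS ⇒ lclcllcllcS ⇒ lclcllcllccc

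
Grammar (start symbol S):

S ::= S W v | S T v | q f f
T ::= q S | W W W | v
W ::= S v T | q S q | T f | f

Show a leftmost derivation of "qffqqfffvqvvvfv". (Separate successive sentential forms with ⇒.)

S ⇒ SWv ⇒ STvWv ⇒ SWvTvWv ⇒ qffWvTvWv ⇒ qffqSqvTvWv ⇒ qffqSWvqvTvWv ⇒ qffqqffWvqvTvWv ⇒ qffqqfffvqvTvWv ⇒ qffqqfffvqvvvWv ⇒ qffqqfffvqvvvfv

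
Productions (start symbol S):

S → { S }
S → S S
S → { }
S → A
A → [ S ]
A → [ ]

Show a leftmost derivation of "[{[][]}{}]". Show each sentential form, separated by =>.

S => A => [S] => [SS] => [{S}S] => [{SS}S] => [{AS}S] => [{[]S}S] => [{[]A}S] => [{[][]}S] => [{[][]}{}]

S => A   [S → A]
A => [S]   [A → [ S ]]
[S] => [SS]   [S → S S]
[SS] => [{S}S]   [S → { S }]
[{S}S] => [{SS}S]   [S → S S]
[{SS}S] => [{AS}S]   [S → A]
[{AS}S] => [{[]S}S]   [A → [ ]]
[{[]S}S] => [{[]A}S]   [S → A]
[{[]A}S] => [{[][]}S]   [A → [ ]]
[{[][]}S] => [{[][]}{}]   [S → { }]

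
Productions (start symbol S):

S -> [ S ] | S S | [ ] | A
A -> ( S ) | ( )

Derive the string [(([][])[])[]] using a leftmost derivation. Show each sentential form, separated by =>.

S => [S] => [SS] => [AS] => [(S)S] => [(SS)S] => [(AS)S] => [((S)S)S] => [((SS)S)S] => [(([]S)S)S] => [(([][])S)S] => [(([][])[])S] => [(([][])[])[]]

S => [S]   [S -> [ S ]]
[S] => [SS]   [S -> S S]
[SS] => [AS]   [S -> A]
[AS] => [(S)S]   [A -> ( S )]
[(S)S] => [(SS)S]   [S -> S S]
[(SS)S] => [(AS)S]   [S -> A]
[(AS)S] => [((S)S)S]   [A -> ( S )]
[((S)S)S] => [((SS)S)S]   [S -> S S]
[((SS)S)S] => [(([]S)S)S]   [S -> [ ]]
[(([]S)S)S] => [(([][])S)S]   [S -> [ ]]
[(([][])S)S] => [(([][])[])S]   [S -> [ ]]
[(([][])[])S] => [(([][])[])[]]   [S -> [ ]]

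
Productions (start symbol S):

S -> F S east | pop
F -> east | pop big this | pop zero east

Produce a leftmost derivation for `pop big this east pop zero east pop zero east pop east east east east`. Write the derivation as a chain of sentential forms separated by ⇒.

S ⇒ F S east ⇒ pop big this S east ⇒ pop big this F S east east ⇒ pop big this east S east east ⇒ pop big this east F S east east east ⇒ pop big this east pop zero east S east east east ⇒ pop big this east pop zero east F S east east east east ⇒ pop big this east pop zero east pop zero east S east east east east ⇒ pop big this east pop zero east pop zero east pop east east east east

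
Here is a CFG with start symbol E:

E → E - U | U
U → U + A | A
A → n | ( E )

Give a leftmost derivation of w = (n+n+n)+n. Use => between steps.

E => U => U+A => A+A => (E)+A => (U)+A => (U+A)+A => (U+A+A)+A => (A+A+A)+A => (n+A+A)+A => (n+n+A)+A => (n+n+n)+A => (n+n+n)+n

E => U   [E → U]
U => U+A   [U → U + A]
U+A => A+A   [U → A]
A+A => (E)+A   [A → ( E )]
(E)+A => (U)+A   [E → U]
(U)+A => (U+A)+A   [U → U + A]
(U+A)+A => (U+A+A)+A   [U → U + A]
(U+A+A)+A => (A+A+A)+A   [U → A]
(A+A+A)+A => (n+A+A)+A   [A → n]
(n+A+A)+A => (n+n+A)+A   [A → n]
(n+n+A)+A => (n+n+n)+A   [A → n]
(n+n+n)+A => (n+n+n)+n   [A → n]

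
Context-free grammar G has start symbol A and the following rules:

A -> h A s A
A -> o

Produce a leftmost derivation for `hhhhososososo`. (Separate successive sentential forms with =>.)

A=>hAsA=>hhAsAsA=>hhhAsAsAsA=>hhhhAsAsAsAsA=>hhhhosAsAsAsA=>hhhhososAsAsA=>hhhhosososAsA=>hhhhososososA=>hhhhososososo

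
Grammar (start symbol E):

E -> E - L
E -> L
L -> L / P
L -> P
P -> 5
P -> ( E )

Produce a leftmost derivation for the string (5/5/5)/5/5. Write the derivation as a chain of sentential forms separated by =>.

E => L => L/P => L/P/P => P/P/P => (E)/P/P => (L)/P/P => (L/P)/P/P => (L/P/P)/P/P => (P/P/P)/P/P => (5/P/P)/P/P => (5/5/P)/P/P => (5/5/5)/P/P => (5/5/5)/5/P => (5/5/5)/5/5

E => L   [E -> L]
L => L/P   [L -> L / P]
L/P => L/P/P   [L -> L / P]
L/P/P => P/P/P   [L -> P]
P/P/P => (E)/P/P   [P -> ( E )]
(E)/P/P => (L)/P/P   [E -> L]
(L)/P/P => (L/P)/P/P   [L -> L / P]
(L/P)/P/P => (L/P/P)/P/P   [L -> L / P]
(L/P/P)/P/P => (P/P/P)/P/P   [L -> P]
(P/P/P)/P/P => (5/P/P)/P/P   [P -> 5]
(5/P/P)/P/P => (5/5/P)/P/P   [P -> 5]
(5/5/P)/P/P => (5/5/5)/P/P   [P -> 5]
(5/5/5)/P/P => (5/5/5)/5/P   [P -> 5]
(5/5/5)/5/P => (5/5/5)/5/5   [P -> 5]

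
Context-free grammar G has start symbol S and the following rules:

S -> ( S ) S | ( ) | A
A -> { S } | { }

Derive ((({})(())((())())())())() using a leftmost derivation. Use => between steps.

S => (S)S => ((S)S)S => (((S)S)S)S => (((A)S)S)S => ((({})S)S)S => ((({})(S)S)S)S => ((({})(())S)S)S => ((({})(())(S)S)S)S => ((({})(())((S)S)S)S)S => ((({})(())((())S)S)S)S => ((({})(())((())())S)S)S => ((({})(())((())())())S)S => ((({})(())((())())())())S => ((({})(())((())())())())()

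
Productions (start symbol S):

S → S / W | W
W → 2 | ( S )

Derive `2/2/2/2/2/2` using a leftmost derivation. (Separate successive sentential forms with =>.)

S => S/W   [S → S / W]
S/W => S/W/W   [S → S / W]
S/W/W => S/W/W/W   [S → S / W]
S/W/W/W => S/W/W/W/W   [S → S / W]
S/W/W/W/W => S/W/W/W/W/W   [S → S / W]
S/W/W/W/W/W => W/W/W/W/W/W   [S → W]
W/W/W/W/W/W => 2/W/W/W/W/W   [W → 2]
2/W/W/W/W/W => 2/2/W/W/W/W   [W → 2]
2/2/W/W/W/W => 2/2/2/W/W/W   [W → 2]
2/2/2/W/W/W => 2/2/2/2/W/W   [W → 2]
2/2/2/2/W/W => 2/2/2/2/2/W   [W → 2]
2/2/2/2/2/W => 2/2/2/2/2/2   [W → 2]

S => S/W => S/W/W => S/W/W/W => S/W/W/W/W => S/W/W/W/W/W => W/W/W/W/W/W => 2/W/W/W/W/W => 2/2/W/W/W/W => 2/2/2/W/W/W => 2/2/2/2/W/W => 2/2/2/2/2/W => 2/2/2/2/2/2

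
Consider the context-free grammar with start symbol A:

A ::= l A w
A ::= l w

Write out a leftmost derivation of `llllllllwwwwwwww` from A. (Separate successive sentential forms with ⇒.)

A ⇒ lAw   [A ::= l A w]
lAw ⇒ llAww   [A ::= l A w]
llAww ⇒ lllAwww   [A ::= l A w]
lllAwww ⇒ llllAwwww   [A ::= l A w]
llllAwwww ⇒ lllllAwwwww   [A ::= l A w]
lllllAwwwww ⇒ llllllAwwwwww   [A ::= l A w]
llllllAwwwwww ⇒ lllllllAwwwwwww   [A ::= l A w]
lllllllAwwwwwww ⇒ llllllllwwwwwwww   [A ::= l w]

A ⇒ lAw ⇒ llAww ⇒ lllAwww ⇒ llllAwwww ⇒ lllllAwwwww ⇒ llllllAwwwwww ⇒ lllllllAwwwwwww ⇒ llllllllwwwwwwww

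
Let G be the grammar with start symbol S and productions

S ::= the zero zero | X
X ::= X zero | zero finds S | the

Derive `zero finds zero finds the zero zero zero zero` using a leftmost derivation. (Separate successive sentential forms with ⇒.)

S ⇒ X   [S ::= X]
X ⇒ X zero   [X ::= X zero]
X zero ⇒ X zero zero   [X ::= X zero]
X zero zero ⇒ X zero zero zero   [X ::= X zero]
X zero zero zero ⇒ zero finds S zero zero zero   [X ::= zero finds S]
zero finds S zero zero zero ⇒ zero finds X zero zero zero   [S ::= X]
zero finds X zero zero zero ⇒ zero finds zero finds S zero zero zero   [X ::= zero finds S]
zero finds zero finds S zero zero zero ⇒ zero finds zero finds X zero zero zero   [S ::= X]
zero finds zero finds X zero zero zero ⇒ zero finds zero finds X zero zero zero zero   [X ::= X zero]
zero finds zero finds X zero zero zero zero ⇒ zero finds zero finds the zero zero zero zero   [X ::= the]

S ⇒ X ⇒ X zero ⇒ X zero zero ⇒ X zero zero zero ⇒ zero finds S zero zero zero ⇒ zero finds X zero zero zero ⇒ zero finds zero finds S zero zero zero ⇒ zero finds zero finds X zero zero zero ⇒ zero finds zero finds X zero zero zero zero ⇒ zero finds zero finds the zero zero zero zero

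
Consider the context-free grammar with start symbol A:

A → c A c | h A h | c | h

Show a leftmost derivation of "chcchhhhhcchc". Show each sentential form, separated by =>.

A=>cAc=>chAhc=>chcAchc=>chccAcchc=>chcchAhcchc=>chcchhAhhcchc=>chcchhhhhcchc

A => cAc   [A → c A c]
cAc => chAhc   [A → h A h]
chAhc => chcAchc   [A → c A c]
chcAchc => chccAcchc   [A → c A c]
chccAcchc => chcchAhcchc   [A → h A h]
chcchAhcchc => chcchhAhhcchc   [A → h A h]
chcchhAhhcchc => chcchhhhhcchc   [A → h]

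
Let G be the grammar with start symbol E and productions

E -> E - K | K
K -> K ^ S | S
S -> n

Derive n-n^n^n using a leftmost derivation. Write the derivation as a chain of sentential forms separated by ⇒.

E ⇒ E-K   [E -> E - K]
E-K ⇒ K-K   [E -> K]
K-K ⇒ S-K   [K -> S]
S-K ⇒ n-K   [S -> n]
n-K ⇒ n-K^S   [K -> K ^ S]
n-K^S ⇒ n-K^S^S   [K -> K ^ S]
n-K^S^S ⇒ n-S^S^S   [K -> S]
n-S^S^S ⇒ n-n^S^S   [S -> n]
n-n^S^S ⇒ n-n^n^S   [S -> n]
n-n^n^S ⇒ n-n^n^n   [S -> n]

E⇒E-K⇒K-K⇒S-K⇒n-K⇒n-K^S⇒n-K^S^S⇒n-S^S^S⇒n-n^S^S⇒n-n^n^S⇒n-n^n^n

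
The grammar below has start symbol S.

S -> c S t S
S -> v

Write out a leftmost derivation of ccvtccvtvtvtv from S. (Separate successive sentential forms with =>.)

S => cStS   [S -> c S t S]
cStS => ccStStS   [S -> c S t S]
ccStStS => ccvtStS   [S -> v]
ccvtStS => ccvtcStStS   [S -> c S t S]
ccvtcStStS => ccvtccStStStS   [S -> c S t S]
ccvtccStStStS => ccvtccvtStStS   [S -> v]
ccvtccvtStStS => ccvtccvtvtStS   [S -> v]
ccvtccvtvtStS => ccvtccvtvtvtS   [S -> v]
ccvtccvtvtvtS => ccvtccvtvtvtv   [S -> v]

S=>cStS=>ccStStS=>ccvtStS=>ccvtcStStS=>ccvtccStStStS=>ccvtccvtStStS=>ccvtccvtvtStS=>ccvtccvtvtvtS=>ccvtccvtvtvtv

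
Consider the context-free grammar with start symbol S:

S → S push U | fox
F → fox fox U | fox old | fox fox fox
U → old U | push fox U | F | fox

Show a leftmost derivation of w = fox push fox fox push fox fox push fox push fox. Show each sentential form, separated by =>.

S => S push U => S push U push U => S push U push U push U => fox push U push U push U => fox push F push U push U => fox push fox fox U push U push U => fox push fox fox push fox U push U push U => fox push fox fox push fox fox push U push U => fox push fox fox push fox fox push fox push U => fox push fox fox push fox fox push fox push fox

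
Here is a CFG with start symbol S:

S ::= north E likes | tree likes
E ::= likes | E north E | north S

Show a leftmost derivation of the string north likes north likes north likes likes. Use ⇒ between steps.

S ⇒ north E likes   [S ::= north E likes]
north E likes ⇒ north E north E likes   [E ::= E north E]
north E north E likes ⇒ north E north E north E likes   [E ::= E north E]
north E north E north E likes ⇒ north likes north E north E likes   [E ::= likes]
north likes north E north E likes ⇒ north likes north likes north E likes   [E ::= likes]
north likes north likes north E likes ⇒ north likes north likes north likes likes   [E ::= likes]

S ⇒ north E likes ⇒ north E north E likes ⇒ north E north E north E likes ⇒ north likes north E north E likes ⇒ north likes north likes north E likes ⇒ north likes north likes north likes likes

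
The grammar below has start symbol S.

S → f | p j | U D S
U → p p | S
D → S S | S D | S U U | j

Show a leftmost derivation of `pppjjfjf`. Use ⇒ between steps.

S ⇒ UDS ⇒ SDS ⇒ UDSDS ⇒ ppDSDS ⇒ ppSDSDS ⇒ pppjDSDS ⇒ pppjjSDS ⇒ pppjjfDS ⇒ pppjjfjS ⇒ pppjjfjf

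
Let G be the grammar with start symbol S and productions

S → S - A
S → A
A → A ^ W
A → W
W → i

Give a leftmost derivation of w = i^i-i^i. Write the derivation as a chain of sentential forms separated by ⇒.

S ⇒ S-A ⇒ A-A ⇒ A^W-A ⇒ W^W-A ⇒ i^W-A ⇒ i^i-A ⇒ i^i-A^W ⇒ i^i-W^W ⇒ i^i-i^W ⇒ i^i-i^i

S ⇒ S-A   [S → S - A]
S-A ⇒ A-A   [S → A]
A-A ⇒ A^W-A   [A → A ^ W]
A^W-A ⇒ W^W-A   [A → W]
W^W-A ⇒ i^W-A   [W → i]
i^W-A ⇒ i^i-A   [W → i]
i^i-A ⇒ i^i-A^W   [A → A ^ W]
i^i-A^W ⇒ i^i-W^W   [A → W]
i^i-W^W ⇒ i^i-i^W   [W → i]
i^i-i^W ⇒ i^i-i^i   [W → i]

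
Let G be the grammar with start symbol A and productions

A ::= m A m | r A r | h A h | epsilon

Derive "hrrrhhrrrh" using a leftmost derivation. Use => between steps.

A=>hAh=>hrArh=>hrrArrh=>hrrrArrrh=>hrrrhAhrrrh=>hrrrhhrrrh

A => hAh   [A ::= h A h]
hAh => hrArh   [A ::= r A r]
hrArh => hrrArrh   [A ::= r A r]
hrrArrh => hrrrArrrh   [A ::= r A r]
hrrrArrrh => hrrrhAhrrrh   [A ::= h A h]
hrrrhAhrrrh => hrrrhhrrrh   [A ::= epsilon]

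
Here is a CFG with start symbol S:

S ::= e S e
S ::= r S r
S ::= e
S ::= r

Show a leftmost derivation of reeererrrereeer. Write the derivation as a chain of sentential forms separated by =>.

S => rSr => reSer => reeSeer => reeeSeeer => reeerSreeer => reeereSereeer => reeererSrereeer => reeererrrereeer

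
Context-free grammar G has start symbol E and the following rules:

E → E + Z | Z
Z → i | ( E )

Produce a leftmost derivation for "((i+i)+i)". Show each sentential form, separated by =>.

E=>Z=>(E)=>(E+Z)=>(Z+Z)=>((E)+Z)=>((E+Z)+Z)=>((Z+Z)+Z)=>((i+Z)+Z)=>((i+i)+Z)=>((i+i)+i)

E => Z   [E → Z]
Z => (E)   [Z → ( E )]
(E) => (E+Z)   [E → E + Z]
(E+Z) => (Z+Z)   [E → Z]
(Z+Z) => ((E)+Z)   [Z → ( E )]
((E)+Z) => ((E+Z)+Z)   [E → E + Z]
((E+Z)+Z) => ((Z+Z)+Z)   [E → Z]
((Z+Z)+Z) => ((i+Z)+Z)   [Z → i]
((i+Z)+Z) => ((i+i)+Z)   [Z → i]
((i+i)+Z) => ((i+i)+i)   [Z → i]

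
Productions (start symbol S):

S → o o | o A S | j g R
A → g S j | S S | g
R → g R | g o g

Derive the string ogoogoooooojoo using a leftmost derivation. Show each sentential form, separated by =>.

S=>oAS=>ogSjS=>ogoASjS=>ogoSSSjS=>ogooASSSjS=>ogoogSSSjS=>ogoogooSSjS=>ogoogooooSjS=>ogoogoooooojS=>ogoogoooooojoo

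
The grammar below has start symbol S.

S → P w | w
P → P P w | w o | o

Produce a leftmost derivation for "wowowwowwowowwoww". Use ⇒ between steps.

S ⇒ Pw   [S → P w]
Pw ⇒ PPww   [P → P P w]
PPww ⇒ PPwPww   [P → P P w]
PPwPww ⇒ PPwPwPww   [P → P P w]
PPwPwPww ⇒ PPwPwPwPww   [P → P P w]
PPwPwPwPww ⇒ PPwPwPwPwPww   [P → P P w]
PPwPwPwPwPww ⇒ woPwPwPwPwPww   [P → w o]
woPwPwPwPwPww ⇒ wowowPwPwPwPww   [P → w o]
wowowPwPwPwPww ⇒ wowowwowPwPwPww   [P → w o]
wowowwowPwPwPww ⇒ wowowwowwowPwPww   [P → w o]
wowowwowwowPwPww ⇒ wowowwowwowowPww   [P → o]
wowowwowwowowPww ⇒ wowowwowwowowwoww   [P → w o]

S⇒Pw⇒PPww⇒PPwPww⇒PPwPwPww⇒PPwPwPwPww⇒PPwPwPwPwPww⇒woPwPwPwPwPww⇒wowowPwPwPwPww⇒wowowwowPwPwPww⇒wowowwowwowPwPww⇒wowowwowwowowPww⇒wowowwowwowowwoww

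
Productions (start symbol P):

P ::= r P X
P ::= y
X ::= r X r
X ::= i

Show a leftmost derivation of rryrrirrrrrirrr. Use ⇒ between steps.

P ⇒ rPX ⇒ rrPXX ⇒ rryXX ⇒ rryrXrX ⇒ rryrrXrrX ⇒ rryrrirrX ⇒ rryrrirrrXr ⇒ rryrrirrrrXrr ⇒ rryrrirrrrrXrrr ⇒ rryrrirrrrrirrr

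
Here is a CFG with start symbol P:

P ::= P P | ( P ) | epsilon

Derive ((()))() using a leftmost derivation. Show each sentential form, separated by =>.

P => PP   [P ::= P P]
PP => PPP   [P ::= P P]
PPP => (P)PP   [P ::= ( P )]
(P)PP => ((P))PP   [P ::= ( P )]
((P))PP => (((P)))PP   [P ::= ( P )]
(((P)))PP => ((()))PP   [P ::= epsilon]
((()))PP => ((()))P   [P ::= epsilon]
((()))P => ((()))(P)   [P ::= ( P )]
((()))(P) => ((()))()   [P ::= epsilon]

P => PP => PPP => (P)PP => ((P))PP => (((P)))PP => ((()))PP => ((()))P => ((()))(P) => ((()))()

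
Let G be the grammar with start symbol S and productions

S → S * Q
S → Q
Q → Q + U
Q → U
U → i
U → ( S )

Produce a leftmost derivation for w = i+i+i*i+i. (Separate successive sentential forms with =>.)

S => S*Q => Q*Q => Q+U*Q => Q+U+U*Q => U+U+U*Q => i+U+U*Q => i+i+U*Q => i+i+i*Q => i+i+i*Q+U => i+i+i*U+U => i+i+i*i+U => i+i+i*i+i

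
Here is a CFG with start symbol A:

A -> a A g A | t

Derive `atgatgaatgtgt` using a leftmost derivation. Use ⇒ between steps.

A ⇒ aAgA ⇒ atgA ⇒ atgaAgA ⇒ atgatgA ⇒ atgatgaAgA ⇒ atgatgaaAgAgA ⇒ atgatgaatgAgA ⇒ atgatgaatgtgA ⇒ atgatgaatgtgt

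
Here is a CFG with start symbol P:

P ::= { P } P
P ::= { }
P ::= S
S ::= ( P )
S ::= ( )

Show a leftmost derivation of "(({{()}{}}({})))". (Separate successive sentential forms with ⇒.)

P ⇒ S   [P ::= S]
S ⇒ (P)   [S ::= ( P )]
(P) ⇒ (S)   [P ::= S]
(S) ⇒ ((P))   [S ::= ( P )]
((P)) ⇒ (({P}P))   [P ::= { P } P]
(({P}P)) ⇒ (({{P}P}P))   [P ::= { P } P]
(({{P}P}P)) ⇒ (({{S}P}P))   [P ::= S]
(({{S}P}P)) ⇒ (({{()}P}P))   [S ::= ( )]
(({{()}P}P)) ⇒ (({{()}{}}P))   [P ::= { }]
(({{()}{}}P)) ⇒ (({{()}{}}S))   [P ::= S]
(({{()}{}}S)) ⇒ (({{()}{}}(P)))   [S ::= ( P )]
(({{()}{}}(P))) ⇒ (({{()}{}}({})))   [P ::= { }]

P ⇒ S ⇒ (P) ⇒ (S) ⇒ ((P)) ⇒ (({P}P)) ⇒ (({{P}P}P)) ⇒ (({{S}P}P)) ⇒ (({{()}P}P)) ⇒ (({{()}{}}P)) ⇒ (({{()}{}}S)) ⇒ (({{()}{}}(P))) ⇒ (({{()}{}}({})))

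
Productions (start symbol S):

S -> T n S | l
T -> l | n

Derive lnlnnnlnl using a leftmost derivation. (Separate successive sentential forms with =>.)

S=>TnS=>lnS=>lnTnS=>lnlnS=>lnlnTnS=>lnlnnnS=>lnlnnnTnS=>lnlnnnlnS=>lnlnnnlnl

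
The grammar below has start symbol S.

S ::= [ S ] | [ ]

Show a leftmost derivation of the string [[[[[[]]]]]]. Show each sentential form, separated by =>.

S => [S] => [[S]] => [[[S]]] => [[[[S]]]] => [[[[[S]]]]] => [[[[[[]]]]]]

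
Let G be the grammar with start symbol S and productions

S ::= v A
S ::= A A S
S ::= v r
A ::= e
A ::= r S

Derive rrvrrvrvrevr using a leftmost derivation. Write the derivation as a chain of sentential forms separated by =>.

S => AAS => rSAS => rAASAS => rrSASAS => rrvrASAS => rrvrrSSAS => rrvrrvrSAS => rrvrrvrvrAS => rrvrrvrvreS => rrvrrvrvrevr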